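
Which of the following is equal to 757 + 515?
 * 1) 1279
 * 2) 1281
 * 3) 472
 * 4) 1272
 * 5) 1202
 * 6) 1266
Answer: 4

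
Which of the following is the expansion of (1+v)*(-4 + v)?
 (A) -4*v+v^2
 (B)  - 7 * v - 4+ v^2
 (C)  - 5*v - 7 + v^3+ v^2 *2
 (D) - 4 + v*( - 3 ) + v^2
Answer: D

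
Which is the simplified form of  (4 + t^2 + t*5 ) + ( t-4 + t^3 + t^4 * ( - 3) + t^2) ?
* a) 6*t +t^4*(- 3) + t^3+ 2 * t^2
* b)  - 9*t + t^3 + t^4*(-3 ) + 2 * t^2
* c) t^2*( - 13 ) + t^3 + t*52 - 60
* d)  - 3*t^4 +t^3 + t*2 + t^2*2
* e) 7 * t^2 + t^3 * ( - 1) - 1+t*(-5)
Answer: a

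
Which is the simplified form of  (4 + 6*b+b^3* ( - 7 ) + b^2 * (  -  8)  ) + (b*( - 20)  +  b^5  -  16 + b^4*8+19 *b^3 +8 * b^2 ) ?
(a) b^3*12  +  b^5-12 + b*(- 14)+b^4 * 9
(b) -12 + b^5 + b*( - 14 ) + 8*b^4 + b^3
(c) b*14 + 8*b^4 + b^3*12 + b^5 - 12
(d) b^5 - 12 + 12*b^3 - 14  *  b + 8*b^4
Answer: d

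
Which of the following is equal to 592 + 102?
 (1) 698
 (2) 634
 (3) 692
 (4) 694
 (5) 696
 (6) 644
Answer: 4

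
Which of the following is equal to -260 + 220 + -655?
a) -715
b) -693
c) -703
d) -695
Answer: d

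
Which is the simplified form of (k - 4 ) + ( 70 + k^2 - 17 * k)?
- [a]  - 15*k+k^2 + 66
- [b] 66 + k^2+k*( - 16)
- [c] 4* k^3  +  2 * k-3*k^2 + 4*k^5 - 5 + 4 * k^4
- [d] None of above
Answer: b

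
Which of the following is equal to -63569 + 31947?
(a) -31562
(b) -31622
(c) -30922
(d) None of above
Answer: b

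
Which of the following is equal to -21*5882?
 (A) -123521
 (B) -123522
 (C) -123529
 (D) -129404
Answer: B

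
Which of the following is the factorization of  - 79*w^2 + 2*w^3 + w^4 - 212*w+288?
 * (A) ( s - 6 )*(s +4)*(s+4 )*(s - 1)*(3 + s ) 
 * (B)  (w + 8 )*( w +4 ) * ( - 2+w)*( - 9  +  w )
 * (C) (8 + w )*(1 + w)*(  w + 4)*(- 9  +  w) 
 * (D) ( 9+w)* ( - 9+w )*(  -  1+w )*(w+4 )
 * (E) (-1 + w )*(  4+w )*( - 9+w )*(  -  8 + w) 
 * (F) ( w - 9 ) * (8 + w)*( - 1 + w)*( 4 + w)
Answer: F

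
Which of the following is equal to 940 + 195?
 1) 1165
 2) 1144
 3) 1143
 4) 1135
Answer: 4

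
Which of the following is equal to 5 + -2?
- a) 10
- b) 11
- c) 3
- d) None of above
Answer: c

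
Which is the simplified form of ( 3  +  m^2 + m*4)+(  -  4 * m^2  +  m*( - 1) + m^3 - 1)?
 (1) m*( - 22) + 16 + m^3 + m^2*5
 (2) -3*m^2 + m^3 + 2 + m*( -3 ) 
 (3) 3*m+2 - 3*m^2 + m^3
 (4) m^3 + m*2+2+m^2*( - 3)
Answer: 3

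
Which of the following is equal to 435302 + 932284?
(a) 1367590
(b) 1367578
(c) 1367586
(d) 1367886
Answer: c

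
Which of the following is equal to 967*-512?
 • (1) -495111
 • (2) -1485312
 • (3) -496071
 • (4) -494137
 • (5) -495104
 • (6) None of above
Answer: 5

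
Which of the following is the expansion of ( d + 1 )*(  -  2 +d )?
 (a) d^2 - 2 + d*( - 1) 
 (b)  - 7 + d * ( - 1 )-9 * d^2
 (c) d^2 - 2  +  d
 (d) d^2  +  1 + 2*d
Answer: a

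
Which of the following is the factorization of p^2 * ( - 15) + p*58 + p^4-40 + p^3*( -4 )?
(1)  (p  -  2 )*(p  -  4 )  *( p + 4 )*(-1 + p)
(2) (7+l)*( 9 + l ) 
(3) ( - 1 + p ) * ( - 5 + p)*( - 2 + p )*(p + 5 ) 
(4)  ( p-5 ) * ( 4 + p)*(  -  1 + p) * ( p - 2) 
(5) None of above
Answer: 4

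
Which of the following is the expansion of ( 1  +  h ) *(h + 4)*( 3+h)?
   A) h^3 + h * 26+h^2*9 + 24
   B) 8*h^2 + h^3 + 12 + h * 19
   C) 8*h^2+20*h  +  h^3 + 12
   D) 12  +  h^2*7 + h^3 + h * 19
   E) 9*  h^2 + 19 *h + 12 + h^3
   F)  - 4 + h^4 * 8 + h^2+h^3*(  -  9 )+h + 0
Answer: B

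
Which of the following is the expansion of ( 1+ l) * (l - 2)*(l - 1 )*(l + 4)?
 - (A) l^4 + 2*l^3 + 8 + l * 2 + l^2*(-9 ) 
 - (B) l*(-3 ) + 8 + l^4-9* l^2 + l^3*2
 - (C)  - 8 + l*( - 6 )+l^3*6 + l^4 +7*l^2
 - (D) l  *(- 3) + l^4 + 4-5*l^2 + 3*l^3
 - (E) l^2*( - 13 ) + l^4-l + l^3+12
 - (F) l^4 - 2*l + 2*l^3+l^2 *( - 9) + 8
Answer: F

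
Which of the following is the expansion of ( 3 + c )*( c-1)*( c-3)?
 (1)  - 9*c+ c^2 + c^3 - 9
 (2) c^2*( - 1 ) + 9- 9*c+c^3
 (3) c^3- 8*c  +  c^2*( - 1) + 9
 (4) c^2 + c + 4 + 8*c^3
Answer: 2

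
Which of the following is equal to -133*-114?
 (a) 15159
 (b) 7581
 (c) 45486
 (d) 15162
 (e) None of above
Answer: d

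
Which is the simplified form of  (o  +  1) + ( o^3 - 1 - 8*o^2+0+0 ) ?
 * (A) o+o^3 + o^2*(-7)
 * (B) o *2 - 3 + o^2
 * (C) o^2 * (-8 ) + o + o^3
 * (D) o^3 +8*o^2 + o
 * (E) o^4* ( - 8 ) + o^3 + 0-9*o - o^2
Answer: C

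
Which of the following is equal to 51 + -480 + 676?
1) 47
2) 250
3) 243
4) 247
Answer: 4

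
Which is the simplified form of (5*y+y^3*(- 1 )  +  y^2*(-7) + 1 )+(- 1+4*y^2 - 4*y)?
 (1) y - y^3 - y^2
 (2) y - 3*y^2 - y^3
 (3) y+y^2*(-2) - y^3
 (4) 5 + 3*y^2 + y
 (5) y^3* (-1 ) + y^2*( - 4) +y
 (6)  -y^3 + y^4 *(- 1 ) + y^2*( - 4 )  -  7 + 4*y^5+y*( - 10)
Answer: 2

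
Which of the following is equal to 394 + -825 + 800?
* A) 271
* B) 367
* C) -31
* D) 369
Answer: D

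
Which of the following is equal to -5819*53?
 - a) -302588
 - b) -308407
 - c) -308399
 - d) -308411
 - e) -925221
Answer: b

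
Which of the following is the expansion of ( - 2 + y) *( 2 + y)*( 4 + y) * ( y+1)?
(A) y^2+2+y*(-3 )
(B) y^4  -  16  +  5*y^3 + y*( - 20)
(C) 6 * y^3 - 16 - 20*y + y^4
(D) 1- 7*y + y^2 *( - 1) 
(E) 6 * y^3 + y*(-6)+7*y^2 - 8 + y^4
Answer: B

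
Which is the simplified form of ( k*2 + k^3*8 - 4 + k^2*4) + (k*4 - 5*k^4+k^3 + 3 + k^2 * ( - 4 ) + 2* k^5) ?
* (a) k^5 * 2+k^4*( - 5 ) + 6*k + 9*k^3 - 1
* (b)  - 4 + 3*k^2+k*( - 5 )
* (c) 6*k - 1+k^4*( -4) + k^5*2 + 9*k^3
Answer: a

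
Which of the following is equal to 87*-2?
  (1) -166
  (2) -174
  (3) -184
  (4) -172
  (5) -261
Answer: 2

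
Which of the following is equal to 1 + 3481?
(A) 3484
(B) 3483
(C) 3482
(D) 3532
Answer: C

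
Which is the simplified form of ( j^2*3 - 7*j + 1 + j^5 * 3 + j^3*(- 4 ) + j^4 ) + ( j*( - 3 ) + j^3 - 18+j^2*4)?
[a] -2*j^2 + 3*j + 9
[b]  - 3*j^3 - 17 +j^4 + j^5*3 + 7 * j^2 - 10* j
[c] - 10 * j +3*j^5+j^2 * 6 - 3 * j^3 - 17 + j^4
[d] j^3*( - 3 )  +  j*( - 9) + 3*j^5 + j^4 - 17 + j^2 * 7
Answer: b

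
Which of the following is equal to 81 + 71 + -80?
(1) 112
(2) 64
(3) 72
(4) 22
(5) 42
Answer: 3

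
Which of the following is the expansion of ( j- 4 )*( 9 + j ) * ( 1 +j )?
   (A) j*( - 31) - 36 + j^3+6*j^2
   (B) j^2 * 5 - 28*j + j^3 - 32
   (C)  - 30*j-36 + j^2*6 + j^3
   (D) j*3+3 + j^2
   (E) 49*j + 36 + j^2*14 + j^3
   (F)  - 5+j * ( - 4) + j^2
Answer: A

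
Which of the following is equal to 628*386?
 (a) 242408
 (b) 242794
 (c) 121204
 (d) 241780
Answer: a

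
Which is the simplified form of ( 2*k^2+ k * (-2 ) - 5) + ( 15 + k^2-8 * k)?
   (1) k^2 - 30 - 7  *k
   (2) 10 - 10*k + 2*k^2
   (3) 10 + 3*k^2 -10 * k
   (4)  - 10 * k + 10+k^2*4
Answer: 3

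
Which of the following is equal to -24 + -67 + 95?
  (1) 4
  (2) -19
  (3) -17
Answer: 1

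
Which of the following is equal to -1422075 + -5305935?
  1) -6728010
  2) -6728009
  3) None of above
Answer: 1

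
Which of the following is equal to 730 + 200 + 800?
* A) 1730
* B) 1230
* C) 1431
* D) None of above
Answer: A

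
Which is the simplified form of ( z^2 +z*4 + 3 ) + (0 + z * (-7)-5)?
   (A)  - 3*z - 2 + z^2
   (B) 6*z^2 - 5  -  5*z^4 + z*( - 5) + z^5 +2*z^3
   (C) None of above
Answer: A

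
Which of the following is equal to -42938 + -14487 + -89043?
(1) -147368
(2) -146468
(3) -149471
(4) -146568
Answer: 2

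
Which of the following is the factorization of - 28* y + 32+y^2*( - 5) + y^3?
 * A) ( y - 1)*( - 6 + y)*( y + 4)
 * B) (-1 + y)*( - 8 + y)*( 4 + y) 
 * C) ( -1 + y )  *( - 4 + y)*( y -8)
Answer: B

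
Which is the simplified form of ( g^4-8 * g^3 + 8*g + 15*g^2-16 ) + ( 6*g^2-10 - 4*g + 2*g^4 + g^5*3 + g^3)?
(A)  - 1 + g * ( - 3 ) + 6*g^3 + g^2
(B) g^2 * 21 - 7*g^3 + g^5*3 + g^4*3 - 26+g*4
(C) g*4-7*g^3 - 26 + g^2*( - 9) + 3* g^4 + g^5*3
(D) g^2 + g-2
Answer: B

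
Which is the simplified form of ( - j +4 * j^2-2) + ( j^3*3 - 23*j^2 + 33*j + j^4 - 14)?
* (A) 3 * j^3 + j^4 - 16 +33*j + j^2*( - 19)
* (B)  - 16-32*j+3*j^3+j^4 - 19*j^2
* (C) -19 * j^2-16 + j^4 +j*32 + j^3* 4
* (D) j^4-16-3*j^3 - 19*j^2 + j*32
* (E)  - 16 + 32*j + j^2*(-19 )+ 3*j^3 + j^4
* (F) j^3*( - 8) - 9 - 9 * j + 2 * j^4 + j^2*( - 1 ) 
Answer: E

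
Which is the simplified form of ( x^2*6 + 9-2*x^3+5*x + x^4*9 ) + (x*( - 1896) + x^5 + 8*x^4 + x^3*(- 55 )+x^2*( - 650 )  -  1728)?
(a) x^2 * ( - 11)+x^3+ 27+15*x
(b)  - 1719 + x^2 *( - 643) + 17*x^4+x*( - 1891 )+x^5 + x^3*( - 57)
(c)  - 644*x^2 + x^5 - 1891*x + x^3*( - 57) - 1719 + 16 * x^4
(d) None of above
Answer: d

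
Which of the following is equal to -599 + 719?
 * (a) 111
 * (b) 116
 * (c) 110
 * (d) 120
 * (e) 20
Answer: d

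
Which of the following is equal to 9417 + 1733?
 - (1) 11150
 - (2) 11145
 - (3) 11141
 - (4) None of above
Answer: 1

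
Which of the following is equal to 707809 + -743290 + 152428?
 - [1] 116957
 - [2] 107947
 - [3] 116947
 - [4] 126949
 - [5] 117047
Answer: 3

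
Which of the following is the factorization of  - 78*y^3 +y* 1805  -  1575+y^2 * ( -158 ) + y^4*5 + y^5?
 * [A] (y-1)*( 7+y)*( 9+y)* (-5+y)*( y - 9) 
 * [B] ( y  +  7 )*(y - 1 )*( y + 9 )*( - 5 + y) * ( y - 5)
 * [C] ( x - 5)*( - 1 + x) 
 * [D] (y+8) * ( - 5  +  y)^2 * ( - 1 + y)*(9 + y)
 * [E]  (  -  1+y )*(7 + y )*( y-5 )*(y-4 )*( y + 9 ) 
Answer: B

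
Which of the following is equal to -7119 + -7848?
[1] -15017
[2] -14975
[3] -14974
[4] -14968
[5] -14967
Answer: 5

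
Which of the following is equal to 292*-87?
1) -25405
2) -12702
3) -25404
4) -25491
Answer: 3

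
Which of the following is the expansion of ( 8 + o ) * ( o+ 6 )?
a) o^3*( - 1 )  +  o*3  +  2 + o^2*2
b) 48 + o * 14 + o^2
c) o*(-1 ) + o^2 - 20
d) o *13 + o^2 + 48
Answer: b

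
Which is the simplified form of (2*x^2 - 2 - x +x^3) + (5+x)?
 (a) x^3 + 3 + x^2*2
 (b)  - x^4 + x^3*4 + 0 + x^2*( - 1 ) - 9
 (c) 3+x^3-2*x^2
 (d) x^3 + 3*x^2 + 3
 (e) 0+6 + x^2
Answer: a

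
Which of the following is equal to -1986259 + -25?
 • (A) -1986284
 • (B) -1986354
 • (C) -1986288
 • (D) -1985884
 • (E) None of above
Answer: A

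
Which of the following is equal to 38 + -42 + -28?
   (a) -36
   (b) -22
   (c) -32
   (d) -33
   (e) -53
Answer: c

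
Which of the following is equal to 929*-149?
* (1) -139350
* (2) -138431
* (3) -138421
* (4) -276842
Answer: 3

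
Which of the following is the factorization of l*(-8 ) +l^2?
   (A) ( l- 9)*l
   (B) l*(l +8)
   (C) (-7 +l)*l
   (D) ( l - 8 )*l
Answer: D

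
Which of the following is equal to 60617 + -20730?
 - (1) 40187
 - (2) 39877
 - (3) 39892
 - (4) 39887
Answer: 4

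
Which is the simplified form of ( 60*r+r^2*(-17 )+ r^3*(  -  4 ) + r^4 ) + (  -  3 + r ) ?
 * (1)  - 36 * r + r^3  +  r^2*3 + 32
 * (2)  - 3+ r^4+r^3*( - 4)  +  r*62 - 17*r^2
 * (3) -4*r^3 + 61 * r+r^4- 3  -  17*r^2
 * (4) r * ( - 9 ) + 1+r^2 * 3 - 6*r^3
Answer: 3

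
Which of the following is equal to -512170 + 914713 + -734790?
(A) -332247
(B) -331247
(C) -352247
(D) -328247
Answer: A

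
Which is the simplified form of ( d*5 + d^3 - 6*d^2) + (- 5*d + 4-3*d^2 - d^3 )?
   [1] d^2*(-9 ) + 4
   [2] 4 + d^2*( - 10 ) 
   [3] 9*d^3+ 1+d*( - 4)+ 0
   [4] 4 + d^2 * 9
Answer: 1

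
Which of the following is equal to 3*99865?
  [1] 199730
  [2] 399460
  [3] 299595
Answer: 3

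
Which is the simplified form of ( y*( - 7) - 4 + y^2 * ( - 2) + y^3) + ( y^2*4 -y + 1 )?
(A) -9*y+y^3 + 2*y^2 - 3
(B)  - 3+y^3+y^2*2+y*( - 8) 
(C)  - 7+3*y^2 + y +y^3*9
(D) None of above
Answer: B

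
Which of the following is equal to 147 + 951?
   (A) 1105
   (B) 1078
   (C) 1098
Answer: C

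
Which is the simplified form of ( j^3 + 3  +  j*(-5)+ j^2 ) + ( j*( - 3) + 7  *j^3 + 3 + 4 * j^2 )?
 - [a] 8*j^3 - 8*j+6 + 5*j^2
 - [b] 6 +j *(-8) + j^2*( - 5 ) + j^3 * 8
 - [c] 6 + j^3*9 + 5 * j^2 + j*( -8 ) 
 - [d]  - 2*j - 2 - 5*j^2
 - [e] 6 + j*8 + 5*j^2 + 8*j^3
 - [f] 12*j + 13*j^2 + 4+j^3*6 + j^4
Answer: a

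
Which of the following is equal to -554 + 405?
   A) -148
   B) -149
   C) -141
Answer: B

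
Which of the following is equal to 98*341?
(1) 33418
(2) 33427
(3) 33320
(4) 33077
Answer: 1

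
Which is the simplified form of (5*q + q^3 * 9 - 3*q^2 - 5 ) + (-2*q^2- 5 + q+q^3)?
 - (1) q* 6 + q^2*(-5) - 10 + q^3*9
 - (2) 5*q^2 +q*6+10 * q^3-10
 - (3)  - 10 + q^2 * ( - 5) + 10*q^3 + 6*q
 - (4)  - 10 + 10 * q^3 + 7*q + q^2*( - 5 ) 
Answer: 3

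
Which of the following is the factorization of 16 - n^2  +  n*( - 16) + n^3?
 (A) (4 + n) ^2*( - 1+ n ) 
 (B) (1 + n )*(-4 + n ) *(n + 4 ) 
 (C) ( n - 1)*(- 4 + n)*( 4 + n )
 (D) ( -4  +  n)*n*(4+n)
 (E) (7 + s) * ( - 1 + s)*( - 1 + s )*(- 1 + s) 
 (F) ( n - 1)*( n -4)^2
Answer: C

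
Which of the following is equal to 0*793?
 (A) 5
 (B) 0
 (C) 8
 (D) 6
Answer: B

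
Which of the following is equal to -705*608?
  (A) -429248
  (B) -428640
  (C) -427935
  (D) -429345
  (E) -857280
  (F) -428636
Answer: B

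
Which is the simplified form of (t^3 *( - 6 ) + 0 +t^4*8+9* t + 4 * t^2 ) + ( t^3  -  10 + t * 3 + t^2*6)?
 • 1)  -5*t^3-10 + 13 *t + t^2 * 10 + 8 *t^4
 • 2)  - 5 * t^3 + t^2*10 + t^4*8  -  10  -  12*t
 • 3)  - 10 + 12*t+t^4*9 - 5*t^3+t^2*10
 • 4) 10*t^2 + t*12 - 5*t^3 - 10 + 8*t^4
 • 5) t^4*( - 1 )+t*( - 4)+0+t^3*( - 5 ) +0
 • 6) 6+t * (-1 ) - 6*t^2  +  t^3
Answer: 4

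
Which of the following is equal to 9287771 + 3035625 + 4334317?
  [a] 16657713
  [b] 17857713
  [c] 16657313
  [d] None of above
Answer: a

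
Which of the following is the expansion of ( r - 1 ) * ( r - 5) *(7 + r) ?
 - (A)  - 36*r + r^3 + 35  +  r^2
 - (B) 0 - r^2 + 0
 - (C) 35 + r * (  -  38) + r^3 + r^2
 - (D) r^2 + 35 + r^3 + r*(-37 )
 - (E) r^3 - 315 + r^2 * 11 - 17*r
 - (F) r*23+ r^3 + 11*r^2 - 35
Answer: D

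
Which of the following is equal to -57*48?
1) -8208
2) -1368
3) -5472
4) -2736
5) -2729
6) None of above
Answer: 4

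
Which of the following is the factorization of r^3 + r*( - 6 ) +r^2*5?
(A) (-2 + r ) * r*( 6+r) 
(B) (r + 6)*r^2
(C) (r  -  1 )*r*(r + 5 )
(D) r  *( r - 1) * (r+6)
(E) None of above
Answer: D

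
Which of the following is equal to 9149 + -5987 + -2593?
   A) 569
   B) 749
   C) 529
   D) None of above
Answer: A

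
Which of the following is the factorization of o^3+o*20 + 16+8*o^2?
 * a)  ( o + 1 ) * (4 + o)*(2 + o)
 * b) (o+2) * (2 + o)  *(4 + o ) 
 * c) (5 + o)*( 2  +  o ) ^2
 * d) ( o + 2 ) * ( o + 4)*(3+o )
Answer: b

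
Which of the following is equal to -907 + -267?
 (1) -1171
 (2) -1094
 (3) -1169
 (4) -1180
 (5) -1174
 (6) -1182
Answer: 5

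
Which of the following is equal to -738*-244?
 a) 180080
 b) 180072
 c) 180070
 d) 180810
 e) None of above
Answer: b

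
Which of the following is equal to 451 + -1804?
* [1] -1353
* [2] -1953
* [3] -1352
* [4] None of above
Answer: 1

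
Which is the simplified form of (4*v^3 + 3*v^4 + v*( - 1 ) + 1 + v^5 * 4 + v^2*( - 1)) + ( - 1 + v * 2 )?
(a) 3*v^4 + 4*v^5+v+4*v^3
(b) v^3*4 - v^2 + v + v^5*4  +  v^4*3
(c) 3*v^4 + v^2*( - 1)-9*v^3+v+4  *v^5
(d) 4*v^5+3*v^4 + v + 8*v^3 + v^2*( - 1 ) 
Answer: b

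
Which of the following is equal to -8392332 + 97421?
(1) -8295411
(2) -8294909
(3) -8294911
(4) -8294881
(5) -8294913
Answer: 3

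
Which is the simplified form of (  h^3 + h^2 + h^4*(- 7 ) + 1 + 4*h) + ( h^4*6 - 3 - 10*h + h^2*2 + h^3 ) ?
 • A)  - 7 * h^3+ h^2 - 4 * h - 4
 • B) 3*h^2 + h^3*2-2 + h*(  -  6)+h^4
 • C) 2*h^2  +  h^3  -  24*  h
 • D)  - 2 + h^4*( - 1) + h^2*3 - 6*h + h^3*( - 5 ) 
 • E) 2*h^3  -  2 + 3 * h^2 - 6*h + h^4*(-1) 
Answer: E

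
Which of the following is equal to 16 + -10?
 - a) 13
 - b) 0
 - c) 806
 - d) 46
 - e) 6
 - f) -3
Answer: e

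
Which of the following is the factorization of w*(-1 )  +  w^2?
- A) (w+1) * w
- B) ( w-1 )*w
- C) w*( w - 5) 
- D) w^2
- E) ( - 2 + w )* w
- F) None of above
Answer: B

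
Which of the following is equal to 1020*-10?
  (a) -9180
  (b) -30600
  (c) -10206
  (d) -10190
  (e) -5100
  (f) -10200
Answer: f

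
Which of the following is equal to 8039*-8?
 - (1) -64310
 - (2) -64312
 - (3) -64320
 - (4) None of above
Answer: 2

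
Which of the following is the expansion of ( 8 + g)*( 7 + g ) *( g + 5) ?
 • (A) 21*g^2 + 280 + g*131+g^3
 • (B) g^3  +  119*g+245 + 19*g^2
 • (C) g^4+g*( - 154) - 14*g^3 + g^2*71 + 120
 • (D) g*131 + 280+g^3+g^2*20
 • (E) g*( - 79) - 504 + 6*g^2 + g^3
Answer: D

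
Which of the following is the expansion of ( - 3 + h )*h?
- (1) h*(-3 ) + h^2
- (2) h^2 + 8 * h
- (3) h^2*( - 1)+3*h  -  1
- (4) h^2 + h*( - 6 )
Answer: 1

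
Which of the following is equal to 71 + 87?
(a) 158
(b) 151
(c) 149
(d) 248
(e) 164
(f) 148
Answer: a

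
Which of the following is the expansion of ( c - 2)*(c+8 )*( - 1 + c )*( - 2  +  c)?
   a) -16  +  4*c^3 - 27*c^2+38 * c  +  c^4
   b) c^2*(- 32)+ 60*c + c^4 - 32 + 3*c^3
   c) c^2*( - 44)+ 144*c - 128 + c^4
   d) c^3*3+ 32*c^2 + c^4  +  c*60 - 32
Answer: b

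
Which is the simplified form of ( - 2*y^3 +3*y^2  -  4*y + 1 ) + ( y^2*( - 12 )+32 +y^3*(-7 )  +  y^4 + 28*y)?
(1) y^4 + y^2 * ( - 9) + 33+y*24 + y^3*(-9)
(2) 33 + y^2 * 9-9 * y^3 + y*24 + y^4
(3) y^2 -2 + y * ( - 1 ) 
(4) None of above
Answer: 1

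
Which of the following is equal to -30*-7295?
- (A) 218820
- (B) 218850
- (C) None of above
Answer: B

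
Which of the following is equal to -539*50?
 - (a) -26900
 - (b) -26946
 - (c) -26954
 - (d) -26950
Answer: d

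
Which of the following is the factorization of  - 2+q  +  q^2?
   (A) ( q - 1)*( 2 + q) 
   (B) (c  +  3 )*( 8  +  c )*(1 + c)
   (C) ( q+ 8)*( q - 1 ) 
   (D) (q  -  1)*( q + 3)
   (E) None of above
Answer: A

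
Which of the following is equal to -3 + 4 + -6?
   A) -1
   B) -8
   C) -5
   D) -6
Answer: C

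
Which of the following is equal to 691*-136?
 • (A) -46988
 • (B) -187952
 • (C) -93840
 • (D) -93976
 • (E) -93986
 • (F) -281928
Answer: D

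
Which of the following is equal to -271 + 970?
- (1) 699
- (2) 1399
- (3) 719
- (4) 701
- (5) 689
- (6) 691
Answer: 1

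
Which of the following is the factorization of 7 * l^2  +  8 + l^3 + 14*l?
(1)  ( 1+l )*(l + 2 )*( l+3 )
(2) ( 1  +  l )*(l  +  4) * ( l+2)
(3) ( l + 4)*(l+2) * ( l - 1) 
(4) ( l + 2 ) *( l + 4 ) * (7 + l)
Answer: 2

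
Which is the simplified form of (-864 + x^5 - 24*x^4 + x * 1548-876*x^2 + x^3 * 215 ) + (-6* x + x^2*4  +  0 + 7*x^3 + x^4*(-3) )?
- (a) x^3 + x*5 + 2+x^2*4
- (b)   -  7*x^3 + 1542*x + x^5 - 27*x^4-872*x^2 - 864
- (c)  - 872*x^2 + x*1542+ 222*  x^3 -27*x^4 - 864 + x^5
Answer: c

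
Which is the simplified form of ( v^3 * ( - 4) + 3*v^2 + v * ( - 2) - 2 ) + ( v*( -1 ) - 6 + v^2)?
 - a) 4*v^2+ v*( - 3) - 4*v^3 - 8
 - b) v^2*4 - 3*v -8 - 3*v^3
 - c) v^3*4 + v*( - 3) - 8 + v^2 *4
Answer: a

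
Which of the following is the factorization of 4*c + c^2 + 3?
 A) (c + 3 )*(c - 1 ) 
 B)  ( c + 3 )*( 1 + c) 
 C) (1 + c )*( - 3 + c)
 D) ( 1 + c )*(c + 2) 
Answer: B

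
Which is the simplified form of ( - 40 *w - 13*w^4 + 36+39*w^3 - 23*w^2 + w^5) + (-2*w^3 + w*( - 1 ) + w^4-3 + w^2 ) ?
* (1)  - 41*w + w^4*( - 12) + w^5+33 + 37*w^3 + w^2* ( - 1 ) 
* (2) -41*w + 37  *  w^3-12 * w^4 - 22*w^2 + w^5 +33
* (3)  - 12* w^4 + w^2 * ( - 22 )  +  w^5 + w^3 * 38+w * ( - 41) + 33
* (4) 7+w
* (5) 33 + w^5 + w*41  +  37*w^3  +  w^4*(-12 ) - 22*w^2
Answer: 2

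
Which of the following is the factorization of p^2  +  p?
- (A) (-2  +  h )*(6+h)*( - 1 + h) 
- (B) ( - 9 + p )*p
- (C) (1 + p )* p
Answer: C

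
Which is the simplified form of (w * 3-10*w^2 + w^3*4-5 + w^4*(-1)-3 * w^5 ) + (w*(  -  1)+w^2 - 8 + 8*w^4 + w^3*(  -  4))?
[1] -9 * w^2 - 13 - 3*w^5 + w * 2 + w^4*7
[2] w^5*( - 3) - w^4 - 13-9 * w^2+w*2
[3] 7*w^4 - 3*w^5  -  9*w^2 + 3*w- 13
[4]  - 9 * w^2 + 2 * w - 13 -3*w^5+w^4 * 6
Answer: 1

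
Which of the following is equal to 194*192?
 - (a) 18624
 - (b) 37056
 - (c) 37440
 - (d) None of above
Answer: d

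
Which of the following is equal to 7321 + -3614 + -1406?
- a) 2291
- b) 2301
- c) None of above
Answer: b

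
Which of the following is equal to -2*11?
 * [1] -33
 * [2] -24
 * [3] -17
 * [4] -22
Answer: 4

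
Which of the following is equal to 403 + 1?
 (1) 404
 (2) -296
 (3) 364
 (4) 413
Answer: 1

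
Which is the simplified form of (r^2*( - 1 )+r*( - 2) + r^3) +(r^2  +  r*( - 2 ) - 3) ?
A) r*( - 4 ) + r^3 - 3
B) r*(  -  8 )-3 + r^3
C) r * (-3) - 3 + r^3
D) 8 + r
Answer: A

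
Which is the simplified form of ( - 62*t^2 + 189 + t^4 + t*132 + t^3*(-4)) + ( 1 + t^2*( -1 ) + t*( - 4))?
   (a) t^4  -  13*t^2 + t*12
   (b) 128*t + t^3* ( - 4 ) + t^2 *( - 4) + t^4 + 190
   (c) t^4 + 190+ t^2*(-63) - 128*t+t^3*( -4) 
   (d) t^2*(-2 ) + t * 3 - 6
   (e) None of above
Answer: e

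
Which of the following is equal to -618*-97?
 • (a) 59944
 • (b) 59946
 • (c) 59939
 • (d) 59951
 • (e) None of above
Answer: b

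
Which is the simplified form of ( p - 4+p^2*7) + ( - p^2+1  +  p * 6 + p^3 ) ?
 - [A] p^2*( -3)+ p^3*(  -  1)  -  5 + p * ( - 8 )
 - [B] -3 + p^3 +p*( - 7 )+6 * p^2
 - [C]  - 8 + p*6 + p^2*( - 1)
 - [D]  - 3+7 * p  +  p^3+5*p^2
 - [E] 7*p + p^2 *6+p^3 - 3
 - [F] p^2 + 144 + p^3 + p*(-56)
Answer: E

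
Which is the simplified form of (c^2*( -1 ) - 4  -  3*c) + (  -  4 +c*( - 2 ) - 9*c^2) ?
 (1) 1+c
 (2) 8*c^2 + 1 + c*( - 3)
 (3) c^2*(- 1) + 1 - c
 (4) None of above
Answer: 4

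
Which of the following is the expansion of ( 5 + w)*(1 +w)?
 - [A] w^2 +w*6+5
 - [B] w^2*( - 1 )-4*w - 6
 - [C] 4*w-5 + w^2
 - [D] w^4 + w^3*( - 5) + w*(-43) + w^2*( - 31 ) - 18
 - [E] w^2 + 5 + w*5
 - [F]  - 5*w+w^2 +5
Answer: A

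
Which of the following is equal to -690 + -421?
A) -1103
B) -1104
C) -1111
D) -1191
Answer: C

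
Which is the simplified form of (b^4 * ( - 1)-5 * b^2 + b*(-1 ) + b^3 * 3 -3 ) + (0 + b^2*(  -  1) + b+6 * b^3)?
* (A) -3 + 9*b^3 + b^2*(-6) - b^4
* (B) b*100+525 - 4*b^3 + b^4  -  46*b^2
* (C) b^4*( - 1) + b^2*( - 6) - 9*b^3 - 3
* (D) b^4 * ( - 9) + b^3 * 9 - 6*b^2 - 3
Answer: A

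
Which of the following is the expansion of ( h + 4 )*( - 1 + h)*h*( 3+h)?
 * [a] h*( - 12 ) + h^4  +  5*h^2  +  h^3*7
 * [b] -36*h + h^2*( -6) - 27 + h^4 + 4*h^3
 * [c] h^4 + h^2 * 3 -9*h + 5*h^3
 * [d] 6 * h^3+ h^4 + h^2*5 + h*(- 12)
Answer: d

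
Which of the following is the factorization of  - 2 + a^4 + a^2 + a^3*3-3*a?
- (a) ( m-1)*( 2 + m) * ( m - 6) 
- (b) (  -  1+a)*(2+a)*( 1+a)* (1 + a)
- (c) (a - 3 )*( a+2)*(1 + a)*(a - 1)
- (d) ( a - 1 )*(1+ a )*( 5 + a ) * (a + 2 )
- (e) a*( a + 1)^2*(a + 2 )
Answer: b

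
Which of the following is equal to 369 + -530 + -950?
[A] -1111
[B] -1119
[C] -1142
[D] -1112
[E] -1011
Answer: A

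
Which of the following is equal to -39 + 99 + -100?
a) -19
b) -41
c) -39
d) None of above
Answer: d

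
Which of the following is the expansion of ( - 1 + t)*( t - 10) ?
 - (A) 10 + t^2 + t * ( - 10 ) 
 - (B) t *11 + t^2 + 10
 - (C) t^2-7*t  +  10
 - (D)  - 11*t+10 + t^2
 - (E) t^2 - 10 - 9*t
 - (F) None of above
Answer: D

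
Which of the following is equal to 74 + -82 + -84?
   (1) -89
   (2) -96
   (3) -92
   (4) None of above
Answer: 3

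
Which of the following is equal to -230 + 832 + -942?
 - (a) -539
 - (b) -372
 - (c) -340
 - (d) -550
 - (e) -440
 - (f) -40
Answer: c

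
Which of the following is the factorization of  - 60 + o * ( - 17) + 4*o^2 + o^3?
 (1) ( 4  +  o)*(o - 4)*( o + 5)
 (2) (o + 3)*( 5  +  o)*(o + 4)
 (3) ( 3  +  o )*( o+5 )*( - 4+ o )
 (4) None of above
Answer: 3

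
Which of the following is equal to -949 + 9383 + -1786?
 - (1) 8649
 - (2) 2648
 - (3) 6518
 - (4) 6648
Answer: 4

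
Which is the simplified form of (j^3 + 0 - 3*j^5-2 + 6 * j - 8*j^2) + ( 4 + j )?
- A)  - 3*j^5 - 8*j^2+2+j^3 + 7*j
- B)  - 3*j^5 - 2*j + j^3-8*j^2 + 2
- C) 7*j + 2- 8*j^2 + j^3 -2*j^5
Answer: A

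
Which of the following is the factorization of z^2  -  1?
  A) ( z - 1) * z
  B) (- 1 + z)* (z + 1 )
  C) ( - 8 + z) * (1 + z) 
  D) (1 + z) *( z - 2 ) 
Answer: B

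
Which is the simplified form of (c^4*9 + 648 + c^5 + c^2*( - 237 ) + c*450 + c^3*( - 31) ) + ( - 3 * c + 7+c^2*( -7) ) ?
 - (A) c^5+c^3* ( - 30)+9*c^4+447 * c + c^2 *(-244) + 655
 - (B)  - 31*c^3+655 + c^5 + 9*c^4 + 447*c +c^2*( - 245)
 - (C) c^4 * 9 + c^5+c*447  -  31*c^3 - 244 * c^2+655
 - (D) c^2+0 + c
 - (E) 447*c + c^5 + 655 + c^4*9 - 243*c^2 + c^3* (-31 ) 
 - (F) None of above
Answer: C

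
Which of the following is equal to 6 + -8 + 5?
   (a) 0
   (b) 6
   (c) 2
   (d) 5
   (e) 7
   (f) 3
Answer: f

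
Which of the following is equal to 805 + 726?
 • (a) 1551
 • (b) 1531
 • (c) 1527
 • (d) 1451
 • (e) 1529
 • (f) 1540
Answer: b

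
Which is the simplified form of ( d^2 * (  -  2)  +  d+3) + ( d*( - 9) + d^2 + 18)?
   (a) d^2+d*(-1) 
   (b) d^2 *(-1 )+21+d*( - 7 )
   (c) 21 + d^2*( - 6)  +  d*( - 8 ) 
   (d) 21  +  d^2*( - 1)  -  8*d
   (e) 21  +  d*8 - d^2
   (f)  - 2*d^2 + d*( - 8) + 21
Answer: d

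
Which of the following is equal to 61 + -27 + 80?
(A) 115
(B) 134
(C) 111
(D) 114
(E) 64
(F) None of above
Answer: D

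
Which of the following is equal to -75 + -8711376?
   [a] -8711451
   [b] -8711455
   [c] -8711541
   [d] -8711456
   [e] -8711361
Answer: a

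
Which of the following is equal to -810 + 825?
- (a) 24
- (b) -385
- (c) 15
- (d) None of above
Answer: c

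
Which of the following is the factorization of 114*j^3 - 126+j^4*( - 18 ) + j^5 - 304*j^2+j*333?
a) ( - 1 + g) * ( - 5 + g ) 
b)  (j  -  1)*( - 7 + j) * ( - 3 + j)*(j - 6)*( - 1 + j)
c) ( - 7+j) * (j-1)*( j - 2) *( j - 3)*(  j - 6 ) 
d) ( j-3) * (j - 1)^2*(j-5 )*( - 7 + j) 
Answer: b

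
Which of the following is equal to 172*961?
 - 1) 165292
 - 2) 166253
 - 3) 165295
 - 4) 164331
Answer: 1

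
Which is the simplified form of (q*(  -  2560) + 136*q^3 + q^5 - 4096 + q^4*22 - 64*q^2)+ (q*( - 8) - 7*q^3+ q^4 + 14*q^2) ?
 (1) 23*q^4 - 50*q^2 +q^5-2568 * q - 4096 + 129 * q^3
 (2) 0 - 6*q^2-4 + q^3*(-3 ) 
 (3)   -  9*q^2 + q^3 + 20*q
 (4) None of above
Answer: 1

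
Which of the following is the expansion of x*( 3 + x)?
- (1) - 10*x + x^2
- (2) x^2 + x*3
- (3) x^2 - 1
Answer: 2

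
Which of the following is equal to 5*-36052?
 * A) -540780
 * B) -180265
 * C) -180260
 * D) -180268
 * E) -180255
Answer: C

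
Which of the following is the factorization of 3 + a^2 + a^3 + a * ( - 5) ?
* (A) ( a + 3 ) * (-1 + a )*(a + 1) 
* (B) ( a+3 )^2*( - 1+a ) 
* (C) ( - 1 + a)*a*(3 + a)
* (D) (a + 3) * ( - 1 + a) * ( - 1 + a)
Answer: D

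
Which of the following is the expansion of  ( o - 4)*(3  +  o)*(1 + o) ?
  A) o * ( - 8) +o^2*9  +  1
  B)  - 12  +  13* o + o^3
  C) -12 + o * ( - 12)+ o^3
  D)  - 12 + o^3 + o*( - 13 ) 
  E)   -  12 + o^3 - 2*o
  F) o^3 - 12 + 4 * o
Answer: D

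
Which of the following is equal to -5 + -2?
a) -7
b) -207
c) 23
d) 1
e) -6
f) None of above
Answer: a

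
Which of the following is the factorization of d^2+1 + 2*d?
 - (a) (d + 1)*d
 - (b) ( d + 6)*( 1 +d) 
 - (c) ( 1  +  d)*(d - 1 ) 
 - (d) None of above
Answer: d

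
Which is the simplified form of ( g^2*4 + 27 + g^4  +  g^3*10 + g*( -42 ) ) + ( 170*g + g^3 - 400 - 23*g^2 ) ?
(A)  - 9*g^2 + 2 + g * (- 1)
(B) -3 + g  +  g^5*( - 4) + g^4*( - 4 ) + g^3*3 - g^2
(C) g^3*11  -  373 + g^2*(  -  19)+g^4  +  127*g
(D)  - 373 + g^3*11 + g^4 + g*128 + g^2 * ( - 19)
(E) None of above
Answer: D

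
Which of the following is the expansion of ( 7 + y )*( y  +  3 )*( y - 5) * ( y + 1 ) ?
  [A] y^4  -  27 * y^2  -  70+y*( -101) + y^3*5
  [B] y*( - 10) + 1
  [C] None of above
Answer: C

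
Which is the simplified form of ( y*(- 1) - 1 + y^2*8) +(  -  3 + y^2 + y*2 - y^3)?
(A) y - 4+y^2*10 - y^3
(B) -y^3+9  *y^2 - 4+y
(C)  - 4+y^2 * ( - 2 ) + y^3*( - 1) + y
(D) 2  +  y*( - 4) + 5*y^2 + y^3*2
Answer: B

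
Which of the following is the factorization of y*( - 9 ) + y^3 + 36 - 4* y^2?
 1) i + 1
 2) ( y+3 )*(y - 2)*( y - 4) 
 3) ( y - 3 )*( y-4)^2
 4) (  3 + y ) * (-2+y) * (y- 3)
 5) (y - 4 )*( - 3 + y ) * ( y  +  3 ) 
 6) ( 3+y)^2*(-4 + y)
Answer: 5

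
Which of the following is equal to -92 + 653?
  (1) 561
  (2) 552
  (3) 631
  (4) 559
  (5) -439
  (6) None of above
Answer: 1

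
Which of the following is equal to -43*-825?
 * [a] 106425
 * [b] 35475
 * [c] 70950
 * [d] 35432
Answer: b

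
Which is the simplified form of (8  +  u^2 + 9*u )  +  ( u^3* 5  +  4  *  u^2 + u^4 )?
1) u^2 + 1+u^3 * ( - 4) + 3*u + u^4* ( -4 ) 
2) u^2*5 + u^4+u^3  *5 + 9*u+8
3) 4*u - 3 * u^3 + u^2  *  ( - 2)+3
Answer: 2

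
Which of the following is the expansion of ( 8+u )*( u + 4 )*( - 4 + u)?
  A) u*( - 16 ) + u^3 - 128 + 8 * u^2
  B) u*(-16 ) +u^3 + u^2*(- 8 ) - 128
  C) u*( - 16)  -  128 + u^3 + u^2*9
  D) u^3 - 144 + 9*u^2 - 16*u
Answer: A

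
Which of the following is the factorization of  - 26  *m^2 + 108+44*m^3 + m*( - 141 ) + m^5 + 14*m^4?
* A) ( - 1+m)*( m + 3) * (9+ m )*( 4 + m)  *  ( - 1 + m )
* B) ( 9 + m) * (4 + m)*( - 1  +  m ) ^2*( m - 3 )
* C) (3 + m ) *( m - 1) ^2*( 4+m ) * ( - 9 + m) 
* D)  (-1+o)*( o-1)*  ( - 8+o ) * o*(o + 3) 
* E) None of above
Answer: A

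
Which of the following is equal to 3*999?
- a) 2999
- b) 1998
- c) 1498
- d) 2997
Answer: d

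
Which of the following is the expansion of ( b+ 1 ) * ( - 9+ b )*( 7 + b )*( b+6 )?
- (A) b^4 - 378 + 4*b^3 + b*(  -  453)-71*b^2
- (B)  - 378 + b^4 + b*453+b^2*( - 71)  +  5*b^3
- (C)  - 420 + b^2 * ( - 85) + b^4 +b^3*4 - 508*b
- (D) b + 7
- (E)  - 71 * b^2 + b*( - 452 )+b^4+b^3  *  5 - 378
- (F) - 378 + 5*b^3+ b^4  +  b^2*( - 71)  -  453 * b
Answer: F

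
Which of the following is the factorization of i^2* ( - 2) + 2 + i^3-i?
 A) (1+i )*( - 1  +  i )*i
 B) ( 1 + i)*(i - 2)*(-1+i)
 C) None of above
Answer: B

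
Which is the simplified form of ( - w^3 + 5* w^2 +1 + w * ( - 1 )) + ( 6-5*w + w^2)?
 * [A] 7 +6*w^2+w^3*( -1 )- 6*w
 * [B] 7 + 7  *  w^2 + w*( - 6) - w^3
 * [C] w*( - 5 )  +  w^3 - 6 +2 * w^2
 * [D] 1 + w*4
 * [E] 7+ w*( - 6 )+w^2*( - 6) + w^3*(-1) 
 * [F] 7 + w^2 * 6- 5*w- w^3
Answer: A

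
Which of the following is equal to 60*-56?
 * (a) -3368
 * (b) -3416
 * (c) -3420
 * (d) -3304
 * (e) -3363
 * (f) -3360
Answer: f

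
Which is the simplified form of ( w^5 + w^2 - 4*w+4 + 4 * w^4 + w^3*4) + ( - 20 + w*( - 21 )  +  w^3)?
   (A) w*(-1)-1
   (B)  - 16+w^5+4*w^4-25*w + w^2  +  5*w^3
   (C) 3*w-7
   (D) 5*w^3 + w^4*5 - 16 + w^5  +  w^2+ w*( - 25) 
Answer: B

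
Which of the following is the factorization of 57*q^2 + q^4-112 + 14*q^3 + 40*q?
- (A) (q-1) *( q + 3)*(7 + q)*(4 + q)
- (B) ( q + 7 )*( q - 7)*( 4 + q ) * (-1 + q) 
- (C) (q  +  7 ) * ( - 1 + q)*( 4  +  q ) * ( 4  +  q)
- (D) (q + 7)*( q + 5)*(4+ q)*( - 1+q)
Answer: C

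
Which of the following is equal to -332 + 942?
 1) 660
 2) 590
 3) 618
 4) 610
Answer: 4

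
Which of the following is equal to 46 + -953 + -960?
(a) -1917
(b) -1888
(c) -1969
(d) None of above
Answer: d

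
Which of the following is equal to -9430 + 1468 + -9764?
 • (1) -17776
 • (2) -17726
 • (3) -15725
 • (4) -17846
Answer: 2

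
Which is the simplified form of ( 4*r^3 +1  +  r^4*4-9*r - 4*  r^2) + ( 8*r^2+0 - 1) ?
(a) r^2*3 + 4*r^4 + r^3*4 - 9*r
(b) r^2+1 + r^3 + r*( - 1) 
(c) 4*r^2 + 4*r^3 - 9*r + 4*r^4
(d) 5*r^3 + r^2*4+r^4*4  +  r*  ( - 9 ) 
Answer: c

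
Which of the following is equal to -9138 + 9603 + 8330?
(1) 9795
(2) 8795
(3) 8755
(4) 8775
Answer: 2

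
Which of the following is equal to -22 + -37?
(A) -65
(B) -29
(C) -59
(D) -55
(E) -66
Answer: C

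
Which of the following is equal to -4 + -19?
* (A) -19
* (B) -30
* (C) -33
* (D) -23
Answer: D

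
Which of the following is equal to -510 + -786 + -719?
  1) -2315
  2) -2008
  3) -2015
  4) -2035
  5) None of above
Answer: 3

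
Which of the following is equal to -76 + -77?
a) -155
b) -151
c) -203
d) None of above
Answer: d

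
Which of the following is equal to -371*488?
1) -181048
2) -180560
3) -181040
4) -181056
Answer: 1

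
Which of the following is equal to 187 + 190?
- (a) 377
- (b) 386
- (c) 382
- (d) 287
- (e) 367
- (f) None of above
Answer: a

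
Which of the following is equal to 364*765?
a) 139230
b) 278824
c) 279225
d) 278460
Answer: d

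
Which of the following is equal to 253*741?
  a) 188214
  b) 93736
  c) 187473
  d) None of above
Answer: c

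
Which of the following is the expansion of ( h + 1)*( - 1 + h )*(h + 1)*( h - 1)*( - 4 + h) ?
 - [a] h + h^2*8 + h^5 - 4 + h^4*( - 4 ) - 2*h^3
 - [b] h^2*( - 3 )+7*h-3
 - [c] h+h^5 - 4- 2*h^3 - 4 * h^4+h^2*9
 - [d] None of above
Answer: a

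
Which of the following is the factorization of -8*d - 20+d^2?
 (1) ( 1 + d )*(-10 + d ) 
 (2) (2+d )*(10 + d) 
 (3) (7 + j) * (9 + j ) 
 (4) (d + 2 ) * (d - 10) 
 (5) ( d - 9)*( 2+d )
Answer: 4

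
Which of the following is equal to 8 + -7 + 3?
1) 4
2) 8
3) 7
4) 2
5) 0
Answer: 1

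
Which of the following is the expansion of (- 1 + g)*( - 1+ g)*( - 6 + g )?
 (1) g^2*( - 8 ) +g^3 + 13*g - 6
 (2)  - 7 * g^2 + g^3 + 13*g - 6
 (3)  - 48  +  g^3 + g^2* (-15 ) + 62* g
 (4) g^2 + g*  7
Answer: 1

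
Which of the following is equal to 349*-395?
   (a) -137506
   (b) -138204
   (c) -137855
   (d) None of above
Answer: c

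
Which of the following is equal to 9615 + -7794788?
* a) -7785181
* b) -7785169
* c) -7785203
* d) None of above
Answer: d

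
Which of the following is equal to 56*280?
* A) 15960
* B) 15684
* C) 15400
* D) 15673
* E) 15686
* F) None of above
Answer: F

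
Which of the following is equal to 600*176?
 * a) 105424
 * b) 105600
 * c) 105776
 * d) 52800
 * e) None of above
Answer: b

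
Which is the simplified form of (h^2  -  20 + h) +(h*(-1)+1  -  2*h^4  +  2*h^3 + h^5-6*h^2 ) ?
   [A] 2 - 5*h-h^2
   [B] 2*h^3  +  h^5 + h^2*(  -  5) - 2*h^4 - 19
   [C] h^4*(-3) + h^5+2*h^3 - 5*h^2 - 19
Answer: B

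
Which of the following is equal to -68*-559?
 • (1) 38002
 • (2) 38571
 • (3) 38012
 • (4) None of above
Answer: 3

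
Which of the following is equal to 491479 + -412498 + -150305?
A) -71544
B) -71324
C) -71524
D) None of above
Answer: B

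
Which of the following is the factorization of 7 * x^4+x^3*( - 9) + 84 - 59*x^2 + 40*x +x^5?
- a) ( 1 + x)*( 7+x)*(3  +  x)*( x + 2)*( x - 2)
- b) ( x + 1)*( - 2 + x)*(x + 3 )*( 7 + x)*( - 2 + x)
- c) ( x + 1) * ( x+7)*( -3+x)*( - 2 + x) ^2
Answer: b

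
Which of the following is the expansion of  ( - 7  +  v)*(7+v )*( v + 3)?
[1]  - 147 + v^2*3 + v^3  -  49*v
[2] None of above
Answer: 1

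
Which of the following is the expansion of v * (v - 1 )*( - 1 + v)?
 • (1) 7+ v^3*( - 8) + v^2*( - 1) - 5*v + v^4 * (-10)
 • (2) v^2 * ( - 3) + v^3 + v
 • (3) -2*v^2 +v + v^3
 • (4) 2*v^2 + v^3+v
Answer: 3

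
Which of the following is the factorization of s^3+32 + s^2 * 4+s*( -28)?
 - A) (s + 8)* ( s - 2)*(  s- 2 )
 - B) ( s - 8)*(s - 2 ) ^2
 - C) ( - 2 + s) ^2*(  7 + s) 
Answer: A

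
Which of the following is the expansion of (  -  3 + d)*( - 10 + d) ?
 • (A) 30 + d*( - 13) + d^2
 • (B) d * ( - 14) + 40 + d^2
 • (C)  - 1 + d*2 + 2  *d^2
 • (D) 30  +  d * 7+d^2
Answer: A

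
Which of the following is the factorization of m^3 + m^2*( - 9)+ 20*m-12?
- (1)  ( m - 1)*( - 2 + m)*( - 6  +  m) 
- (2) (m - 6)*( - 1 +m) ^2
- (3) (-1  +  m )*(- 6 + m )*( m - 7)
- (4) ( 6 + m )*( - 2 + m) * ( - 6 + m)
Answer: 1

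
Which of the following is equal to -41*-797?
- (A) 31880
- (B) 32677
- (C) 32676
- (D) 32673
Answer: B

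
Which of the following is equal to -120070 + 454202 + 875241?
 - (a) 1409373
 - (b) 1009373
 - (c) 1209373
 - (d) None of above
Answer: c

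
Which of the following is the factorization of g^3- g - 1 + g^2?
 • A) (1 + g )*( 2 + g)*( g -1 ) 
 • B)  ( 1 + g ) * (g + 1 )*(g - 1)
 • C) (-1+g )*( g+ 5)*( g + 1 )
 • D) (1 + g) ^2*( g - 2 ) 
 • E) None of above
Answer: B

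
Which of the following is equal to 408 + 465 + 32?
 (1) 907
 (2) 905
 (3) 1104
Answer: 2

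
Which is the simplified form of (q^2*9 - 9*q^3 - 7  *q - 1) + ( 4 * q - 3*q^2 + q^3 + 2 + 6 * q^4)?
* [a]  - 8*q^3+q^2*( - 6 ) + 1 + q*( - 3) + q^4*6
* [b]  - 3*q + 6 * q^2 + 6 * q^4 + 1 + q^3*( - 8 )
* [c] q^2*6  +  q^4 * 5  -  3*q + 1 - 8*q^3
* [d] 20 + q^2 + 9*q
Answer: b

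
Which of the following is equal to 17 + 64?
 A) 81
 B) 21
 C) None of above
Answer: A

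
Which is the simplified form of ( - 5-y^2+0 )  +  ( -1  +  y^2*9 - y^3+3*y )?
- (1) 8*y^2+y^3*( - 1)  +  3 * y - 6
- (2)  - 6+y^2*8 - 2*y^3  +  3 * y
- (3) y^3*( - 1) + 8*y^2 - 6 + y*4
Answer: 1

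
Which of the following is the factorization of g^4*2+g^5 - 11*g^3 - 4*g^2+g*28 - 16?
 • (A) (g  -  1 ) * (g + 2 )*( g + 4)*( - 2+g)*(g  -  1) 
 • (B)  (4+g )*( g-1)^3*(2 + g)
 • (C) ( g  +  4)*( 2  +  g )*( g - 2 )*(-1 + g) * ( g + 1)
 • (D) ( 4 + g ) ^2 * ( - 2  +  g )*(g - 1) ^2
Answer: A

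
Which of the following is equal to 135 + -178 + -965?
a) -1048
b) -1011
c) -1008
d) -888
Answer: c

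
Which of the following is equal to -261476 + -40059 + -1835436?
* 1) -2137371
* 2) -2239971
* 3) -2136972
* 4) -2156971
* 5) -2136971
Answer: 5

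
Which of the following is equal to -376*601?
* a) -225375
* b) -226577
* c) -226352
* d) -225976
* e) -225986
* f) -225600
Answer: d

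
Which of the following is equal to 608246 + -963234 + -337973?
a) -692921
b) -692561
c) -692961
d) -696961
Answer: c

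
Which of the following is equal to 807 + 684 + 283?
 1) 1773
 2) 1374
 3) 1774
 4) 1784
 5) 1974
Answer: 3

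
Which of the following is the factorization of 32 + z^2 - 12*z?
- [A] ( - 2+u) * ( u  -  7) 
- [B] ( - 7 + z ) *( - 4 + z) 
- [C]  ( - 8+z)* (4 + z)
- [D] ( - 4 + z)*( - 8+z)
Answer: D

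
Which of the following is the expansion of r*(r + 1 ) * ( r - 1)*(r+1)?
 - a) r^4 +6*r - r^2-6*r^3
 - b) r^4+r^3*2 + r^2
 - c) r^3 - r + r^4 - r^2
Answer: c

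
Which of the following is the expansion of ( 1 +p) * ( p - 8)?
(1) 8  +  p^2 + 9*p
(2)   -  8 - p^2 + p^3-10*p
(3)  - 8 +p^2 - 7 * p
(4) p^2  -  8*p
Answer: 3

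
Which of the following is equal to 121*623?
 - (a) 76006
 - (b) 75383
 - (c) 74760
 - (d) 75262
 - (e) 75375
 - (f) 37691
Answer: b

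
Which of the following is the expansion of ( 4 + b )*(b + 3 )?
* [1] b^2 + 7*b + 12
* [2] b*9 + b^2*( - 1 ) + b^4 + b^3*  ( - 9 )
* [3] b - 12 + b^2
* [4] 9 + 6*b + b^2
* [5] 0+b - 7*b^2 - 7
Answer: 1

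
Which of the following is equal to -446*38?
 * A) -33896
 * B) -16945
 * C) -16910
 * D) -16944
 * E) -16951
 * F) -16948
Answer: F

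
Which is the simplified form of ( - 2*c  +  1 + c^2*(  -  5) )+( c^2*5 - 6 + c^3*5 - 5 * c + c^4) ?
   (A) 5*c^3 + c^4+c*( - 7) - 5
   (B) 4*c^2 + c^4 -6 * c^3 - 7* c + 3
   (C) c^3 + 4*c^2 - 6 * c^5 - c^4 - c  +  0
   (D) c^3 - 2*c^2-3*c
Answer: A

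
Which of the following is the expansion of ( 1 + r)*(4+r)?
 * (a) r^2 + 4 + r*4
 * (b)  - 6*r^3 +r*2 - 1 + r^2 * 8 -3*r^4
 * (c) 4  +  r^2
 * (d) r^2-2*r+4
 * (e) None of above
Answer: e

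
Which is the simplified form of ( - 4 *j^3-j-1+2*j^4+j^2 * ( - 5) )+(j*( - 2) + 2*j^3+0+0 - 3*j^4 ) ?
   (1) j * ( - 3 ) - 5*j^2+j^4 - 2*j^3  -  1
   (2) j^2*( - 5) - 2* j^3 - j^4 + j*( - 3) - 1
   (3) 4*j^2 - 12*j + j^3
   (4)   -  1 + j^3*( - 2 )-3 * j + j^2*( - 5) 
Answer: 2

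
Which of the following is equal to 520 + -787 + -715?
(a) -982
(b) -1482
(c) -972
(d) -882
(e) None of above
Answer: a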